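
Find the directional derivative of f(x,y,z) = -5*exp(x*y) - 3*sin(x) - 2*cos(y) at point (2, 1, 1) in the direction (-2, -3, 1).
sqrt(14)*(-3*sin(1) + 3*cos(2) + 20*exp(2))/7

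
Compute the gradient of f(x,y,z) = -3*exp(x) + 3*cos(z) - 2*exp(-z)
(-3*exp(x), 0, -3*sin(z) + 2*exp(-z))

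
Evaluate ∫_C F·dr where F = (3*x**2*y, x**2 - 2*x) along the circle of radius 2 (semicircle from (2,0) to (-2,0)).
-10*pi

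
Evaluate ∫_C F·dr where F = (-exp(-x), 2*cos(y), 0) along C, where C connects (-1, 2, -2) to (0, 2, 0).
1 - E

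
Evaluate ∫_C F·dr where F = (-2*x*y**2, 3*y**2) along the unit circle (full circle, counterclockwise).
0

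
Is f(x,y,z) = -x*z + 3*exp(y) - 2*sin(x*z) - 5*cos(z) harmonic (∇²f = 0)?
No, ∇²f = 2*x**2*sin(x*z) + 2*z**2*sin(x*z) + 3*exp(y) + 5*cos(z)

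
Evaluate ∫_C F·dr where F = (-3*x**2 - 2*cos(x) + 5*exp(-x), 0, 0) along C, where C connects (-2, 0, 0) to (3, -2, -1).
-35 - 2*sin(2) - 2*sin(3) - 5*exp(-3) + 5*exp(2)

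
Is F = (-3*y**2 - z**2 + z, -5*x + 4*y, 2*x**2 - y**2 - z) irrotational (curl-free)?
No, ∇×F = (-2*y, -4*x - 2*z + 1, 6*y - 5)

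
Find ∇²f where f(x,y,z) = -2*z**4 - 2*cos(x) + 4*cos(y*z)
-4*y**2*cos(y*z) - 4*z**2*cos(y*z) - 24*z**2 + 2*cos(x)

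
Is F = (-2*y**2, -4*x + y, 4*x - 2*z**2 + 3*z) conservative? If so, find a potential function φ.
No, ∇×F = (0, -4, 4*y - 4) ≠ 0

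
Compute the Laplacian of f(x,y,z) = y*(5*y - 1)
10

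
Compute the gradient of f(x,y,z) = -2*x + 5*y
(-2, 5, 0)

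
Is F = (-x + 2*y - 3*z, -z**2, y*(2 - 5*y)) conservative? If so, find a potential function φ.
No, ∇×F = (-10*y + 2*z + 2, -3, -2) ≠ 0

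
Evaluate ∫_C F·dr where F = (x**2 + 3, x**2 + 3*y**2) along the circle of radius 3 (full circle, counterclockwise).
0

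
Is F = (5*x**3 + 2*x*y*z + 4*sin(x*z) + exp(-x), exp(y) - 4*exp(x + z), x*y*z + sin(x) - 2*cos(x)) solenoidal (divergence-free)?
No, ∇·F = 15*x**2 + x*y + 2*y*z + 4*z*cos(x*z) + exp(y) - exp(-x)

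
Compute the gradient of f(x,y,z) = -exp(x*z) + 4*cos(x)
(-z*exp(x*z) - 4*sin(x), 0, -x*exp(x*z))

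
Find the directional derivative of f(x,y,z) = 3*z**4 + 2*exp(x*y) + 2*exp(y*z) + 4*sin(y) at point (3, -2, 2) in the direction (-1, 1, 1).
2*sqrt(3)*(2*exp(6)*cos(2) + 5 + 48*exp(6))*exp(-6)/3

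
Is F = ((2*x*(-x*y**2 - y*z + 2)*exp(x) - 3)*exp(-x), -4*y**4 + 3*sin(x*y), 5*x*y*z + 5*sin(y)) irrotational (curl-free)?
No, ∇×F = (5*x*z + 5*cos(y), y*(-2*x - 5*z), 2*x*(2*x*y + z) + 3*y*cos(x*y))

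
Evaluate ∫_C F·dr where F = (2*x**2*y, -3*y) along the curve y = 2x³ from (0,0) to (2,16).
-1024/3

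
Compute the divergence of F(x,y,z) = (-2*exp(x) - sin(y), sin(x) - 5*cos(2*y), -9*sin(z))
-2*exp(x) + 10*sin(2*y) - 9*cos(z)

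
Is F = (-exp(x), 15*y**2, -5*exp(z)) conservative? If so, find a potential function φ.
Yes, F is conservative. φ = 5*y**3 - exp(x) - 5*exp(z)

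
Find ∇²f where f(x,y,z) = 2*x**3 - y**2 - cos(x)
12*x + cos(x) - 2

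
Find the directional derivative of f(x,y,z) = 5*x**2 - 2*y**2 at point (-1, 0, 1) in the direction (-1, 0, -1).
5*sqrt(2)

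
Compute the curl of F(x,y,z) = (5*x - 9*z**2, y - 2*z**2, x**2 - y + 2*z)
(4*z - 1, -2*x - 18*z, 0)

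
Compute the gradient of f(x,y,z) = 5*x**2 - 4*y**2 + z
(10*x, -8*y, 1)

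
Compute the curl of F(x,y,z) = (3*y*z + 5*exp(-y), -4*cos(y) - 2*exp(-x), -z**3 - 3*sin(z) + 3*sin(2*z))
(0, 3*y, -3*z + 5*exp(-y) + 2*exp(-x))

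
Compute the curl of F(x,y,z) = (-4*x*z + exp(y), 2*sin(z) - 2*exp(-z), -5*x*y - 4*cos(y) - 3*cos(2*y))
(-5*x + 4*sin(y) + 6*sin(2*y) - 2*cos(z) - 2*exp(-z), -4*x + 5*y, -exp(y))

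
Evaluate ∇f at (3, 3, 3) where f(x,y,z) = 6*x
(6, 0, 0)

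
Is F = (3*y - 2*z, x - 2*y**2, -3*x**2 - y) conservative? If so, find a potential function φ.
No, ∇×F = (-1, 6*x - 2, -2) ≠ 0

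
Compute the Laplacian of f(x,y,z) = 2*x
0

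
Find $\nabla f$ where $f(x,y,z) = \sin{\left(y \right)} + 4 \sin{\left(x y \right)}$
(4*y*cos(x*y), 4*x*cos(x*y) + cos(y), 0)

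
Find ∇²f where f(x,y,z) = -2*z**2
-4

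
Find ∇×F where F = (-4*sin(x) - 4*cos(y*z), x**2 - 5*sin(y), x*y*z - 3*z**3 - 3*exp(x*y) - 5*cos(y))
(x*z - 3*x*exp(x*y) + 5*sin(y), y*(-z + 3*exp(x*y) + 4*sin(y*z)), 2*x - 4*z*sin(y*z))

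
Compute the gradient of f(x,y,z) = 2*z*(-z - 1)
(0, 0, -4*z - 2)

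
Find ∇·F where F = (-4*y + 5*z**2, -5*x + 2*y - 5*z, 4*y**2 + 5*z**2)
10*z + 2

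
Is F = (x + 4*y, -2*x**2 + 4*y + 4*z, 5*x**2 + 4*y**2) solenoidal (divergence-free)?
No, ∇·F = 5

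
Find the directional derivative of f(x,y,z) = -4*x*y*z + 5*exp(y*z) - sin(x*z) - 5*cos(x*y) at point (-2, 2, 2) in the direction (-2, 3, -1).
sqrt(14)*(25*sin(4) + cos(4) + 32 + 10*exp(4))/7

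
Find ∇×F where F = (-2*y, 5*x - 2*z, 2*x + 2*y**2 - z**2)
(4*y + 2, -2, 7)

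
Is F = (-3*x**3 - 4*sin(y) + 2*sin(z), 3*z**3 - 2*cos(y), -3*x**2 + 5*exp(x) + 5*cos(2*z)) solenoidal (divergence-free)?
No, ∇·F = -9*x**2 + 2*sin(y) - 10*sin(2*z)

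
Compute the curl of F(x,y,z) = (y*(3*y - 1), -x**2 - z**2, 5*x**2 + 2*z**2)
(2*z, -10*x, -2*x - 6*y + 1)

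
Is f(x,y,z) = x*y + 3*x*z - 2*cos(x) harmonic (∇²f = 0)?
No, ∇²f = 2*cos(x)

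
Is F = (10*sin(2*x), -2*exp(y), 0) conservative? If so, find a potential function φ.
Yes, F is conservative. φ = -2*exp(y) - 5*cos(2*x)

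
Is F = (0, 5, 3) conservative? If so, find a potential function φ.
Yes, F is conservative. φ = 5*y + 3*z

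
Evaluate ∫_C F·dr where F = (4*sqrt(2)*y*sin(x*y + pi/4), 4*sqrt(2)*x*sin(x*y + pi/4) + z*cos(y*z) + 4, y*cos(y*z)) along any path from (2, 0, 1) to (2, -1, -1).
-4*sqrt(2)*sin(pi/4 + 2) + sin(1)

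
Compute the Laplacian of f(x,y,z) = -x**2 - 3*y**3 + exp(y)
-18*y + exp(y) - 2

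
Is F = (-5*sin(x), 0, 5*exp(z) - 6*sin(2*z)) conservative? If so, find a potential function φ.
Yes, F is conservative. φ = 5*exp(z) + 5*cos(x) + 3*cos(2*z)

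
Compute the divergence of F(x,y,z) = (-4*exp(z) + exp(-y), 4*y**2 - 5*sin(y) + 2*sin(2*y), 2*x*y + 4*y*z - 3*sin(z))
12*y - 5*cos(y) + 4*cos(2*y) - 3*cos(z)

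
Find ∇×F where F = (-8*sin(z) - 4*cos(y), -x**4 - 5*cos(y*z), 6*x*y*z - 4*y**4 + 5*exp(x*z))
(6*x*z - 16*y**3 - 5*y*sin(y*z), -6*y*z - 5*z*exp(x*z) - 8*cos(z), -4*x**3 - 4*sin(y))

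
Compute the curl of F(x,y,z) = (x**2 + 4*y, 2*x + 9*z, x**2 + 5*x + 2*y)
(-7, -2*x - 5, -2)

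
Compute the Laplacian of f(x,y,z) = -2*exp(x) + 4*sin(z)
-2*exp(x) - 4*sin(z)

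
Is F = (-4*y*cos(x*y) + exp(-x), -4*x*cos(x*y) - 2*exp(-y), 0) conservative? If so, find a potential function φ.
Yes, F is conservative. φ = -4*sin(x*y) + 2*exp(-y) - exp(-x)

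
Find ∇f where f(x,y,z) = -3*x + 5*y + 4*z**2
(-3, 5, 8*z)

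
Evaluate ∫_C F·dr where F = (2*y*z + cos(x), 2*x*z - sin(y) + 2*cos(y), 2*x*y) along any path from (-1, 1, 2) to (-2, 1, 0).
-sin(2) + sin(1) + 4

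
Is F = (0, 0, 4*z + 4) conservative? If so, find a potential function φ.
Yes, F is conservative. φ = 2*z*(z + 2)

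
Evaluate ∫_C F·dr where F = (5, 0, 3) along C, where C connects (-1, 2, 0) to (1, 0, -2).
4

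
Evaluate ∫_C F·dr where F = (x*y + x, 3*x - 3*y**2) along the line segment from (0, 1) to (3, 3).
-2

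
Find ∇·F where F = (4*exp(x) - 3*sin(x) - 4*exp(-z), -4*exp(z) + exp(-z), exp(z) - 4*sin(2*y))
4*exp(x) + exp(z) - 3*cos(x)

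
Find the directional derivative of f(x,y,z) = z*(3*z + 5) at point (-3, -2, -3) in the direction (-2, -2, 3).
-39*sqrt(17)/17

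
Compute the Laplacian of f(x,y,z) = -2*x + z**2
2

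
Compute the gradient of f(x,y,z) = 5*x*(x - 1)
(10*x - 5, 0, 0)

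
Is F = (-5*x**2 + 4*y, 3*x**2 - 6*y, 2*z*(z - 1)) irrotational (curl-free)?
No, ∇×F = (0, 0, 6*x - 4)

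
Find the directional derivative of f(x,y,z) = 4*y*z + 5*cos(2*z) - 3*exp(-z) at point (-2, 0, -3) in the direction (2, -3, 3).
3*sqrt(22)*(10*sin(6) + 12 + 3*exp(3))/22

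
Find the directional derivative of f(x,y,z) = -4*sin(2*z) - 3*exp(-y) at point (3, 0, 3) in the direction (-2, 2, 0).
3*sqrt(2)/2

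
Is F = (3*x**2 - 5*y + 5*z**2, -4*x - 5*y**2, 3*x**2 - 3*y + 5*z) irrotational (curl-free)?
No, ∇×F = (-3, -6*x + 10*z, 1)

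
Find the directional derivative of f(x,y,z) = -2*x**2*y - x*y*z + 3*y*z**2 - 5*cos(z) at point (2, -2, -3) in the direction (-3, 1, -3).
5*sqrt(19)*(-25 + 3*sin(3))/19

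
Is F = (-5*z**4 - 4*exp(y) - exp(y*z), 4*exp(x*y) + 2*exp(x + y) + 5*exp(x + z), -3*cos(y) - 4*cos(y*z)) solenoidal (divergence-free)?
No, ∇·F = 4*x*exp(x*y) + 4*y*sin(y*z) + 2*exp(x + y)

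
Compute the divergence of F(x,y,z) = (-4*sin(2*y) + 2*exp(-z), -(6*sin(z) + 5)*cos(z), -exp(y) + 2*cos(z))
-2*sin(z)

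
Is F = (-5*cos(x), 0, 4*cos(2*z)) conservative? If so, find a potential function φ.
Yes, F is conservative. φ = -5*sin(x) + 2*sin(2*z)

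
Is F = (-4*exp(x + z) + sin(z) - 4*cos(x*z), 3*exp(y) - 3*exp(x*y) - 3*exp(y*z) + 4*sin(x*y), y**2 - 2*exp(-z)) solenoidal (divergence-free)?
No, ∇·F = -3*x*exp(x*y) + 4*x*cos(x*y) - 3*z*exp(y*z) + 4*z*sin(x*z) + 3*exp(y) - 4*exp(x + z) + 2*exp(-z)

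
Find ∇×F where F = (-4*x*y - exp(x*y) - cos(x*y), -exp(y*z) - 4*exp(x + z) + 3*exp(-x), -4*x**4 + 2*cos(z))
(y*exp(y*z) + 4*exp(x + z), 16*x**3, x*exp(x*y) - x*sin(x*y) + 4*x - 4*exp(x + z) - 3*exp(-x))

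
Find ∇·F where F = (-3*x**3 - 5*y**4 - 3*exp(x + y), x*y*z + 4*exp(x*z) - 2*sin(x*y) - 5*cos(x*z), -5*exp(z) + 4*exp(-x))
-9*x**2 + x*z - 2*x*cos(x*y) - 5*exp(z) - 3*exp(x + y)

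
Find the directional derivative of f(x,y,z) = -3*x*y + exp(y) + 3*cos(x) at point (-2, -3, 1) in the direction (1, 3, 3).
3*sqrt(19)*(1 + exp(3)*sin(2) + 9*exp(3))*exp(-3)/19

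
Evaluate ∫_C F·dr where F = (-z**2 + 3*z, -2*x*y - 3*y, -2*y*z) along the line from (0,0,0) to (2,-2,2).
-8/3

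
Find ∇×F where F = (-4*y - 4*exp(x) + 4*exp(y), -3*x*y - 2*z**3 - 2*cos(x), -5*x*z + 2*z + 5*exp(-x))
(6*z**2, 5*z + 5*exp(-x), -3*y - 4*exp(y) + 2*sin(x) + 4)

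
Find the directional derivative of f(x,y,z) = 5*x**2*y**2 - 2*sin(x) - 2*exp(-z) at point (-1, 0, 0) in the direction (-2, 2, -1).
-2/3 + 4*cos(1)/3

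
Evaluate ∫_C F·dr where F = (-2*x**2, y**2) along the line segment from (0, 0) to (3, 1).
-53/3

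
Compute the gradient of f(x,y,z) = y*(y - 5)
(0, 2*y - 5, 0)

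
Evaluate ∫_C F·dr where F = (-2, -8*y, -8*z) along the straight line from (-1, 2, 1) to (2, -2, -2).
-18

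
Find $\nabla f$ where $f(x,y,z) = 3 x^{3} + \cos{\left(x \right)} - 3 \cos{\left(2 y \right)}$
(9*x**2 - sin(x), 6*sin(2*y), 0)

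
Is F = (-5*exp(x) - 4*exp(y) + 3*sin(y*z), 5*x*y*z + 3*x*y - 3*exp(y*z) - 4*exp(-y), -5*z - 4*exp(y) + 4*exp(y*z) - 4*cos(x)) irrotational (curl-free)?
No, ∇×F = (-5*x*y + 3*y*exp(y*z) + 4*z*exp(y*z) - 4*exp(y), 3*y*cos(y*z) - 4*sin(x), 5*y*z + 3*y - 3*z*cos(y*z) + 4*exp(y))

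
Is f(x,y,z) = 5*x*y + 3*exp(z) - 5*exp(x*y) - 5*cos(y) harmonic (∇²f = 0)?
No, ∇²f = -5*x**2*exp(x*y) - 5*y**2*exp(x*y) + 3*exp(z) + 5*cos(y)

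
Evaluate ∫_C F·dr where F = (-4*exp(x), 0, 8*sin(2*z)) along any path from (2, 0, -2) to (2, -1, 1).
4*cos(4) - 4*cos(2)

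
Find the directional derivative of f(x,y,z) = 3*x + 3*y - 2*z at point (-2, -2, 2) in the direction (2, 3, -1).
17*sqrt(14)/14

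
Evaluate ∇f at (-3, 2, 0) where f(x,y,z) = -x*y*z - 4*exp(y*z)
(0, 0, -2)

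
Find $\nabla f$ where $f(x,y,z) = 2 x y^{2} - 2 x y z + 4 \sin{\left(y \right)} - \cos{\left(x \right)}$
(2*y**2 - 2*y*z + sin(x), 4*x*y - 2*x*z + 4*cos(y), -2*x*y)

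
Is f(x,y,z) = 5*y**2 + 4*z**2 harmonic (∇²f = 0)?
No, ∇²f = 18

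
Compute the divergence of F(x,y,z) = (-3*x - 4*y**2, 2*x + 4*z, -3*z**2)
-6*z - 3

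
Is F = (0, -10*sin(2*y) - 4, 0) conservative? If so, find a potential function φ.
Yes, F is conservative. φ = -4*y + 5*cos(2*y)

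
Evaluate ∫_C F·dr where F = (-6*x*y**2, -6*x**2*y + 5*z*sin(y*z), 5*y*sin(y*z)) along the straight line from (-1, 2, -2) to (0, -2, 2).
12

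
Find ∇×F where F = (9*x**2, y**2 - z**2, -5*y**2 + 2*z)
(-10*y + 2*z, 0, 0)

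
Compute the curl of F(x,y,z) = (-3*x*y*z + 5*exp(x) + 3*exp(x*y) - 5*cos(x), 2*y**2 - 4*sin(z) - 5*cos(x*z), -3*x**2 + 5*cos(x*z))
(-5*x*sin(x*z) + 4*cos(z), -3*x*y + 6*x + 5*z*sin(x*z), 3*x*z - 3*x*exp(x*y) + 5*z*sin(x*z))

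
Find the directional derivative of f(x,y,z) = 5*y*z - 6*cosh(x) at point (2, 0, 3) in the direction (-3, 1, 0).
3*sqrt(10)*(5 + 6*sinh(2))/10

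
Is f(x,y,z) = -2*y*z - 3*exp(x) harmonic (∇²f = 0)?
No, ∇²f = -3*exp(x)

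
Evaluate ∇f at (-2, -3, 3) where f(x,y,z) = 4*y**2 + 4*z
(0, -24, 4)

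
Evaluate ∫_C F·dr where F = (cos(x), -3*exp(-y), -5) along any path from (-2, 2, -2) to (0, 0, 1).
-12 - 3*exp(-2) + sin(2)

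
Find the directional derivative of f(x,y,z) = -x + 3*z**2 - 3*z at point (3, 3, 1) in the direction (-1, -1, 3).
10*sqrt(11)/11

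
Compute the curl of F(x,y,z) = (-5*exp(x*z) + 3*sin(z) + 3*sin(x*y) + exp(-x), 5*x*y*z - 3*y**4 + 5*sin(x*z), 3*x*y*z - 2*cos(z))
(x*(-5*y + 3*z - 5*cos(x*z)), -5*x*exp(x*z) - 3*y*z + 3*cos(z), -3*x*cos(x*y) + 5*y*z + 5*z*cos(x*z))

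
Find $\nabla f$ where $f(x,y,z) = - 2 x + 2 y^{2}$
(-2, 4*y, 0)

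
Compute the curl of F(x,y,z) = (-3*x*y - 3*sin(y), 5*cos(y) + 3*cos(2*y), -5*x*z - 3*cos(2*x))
(0, 5*z - 6*sin(2*x), 3*x + 3*cos(y))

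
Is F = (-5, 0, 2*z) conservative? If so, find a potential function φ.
Yes, F is conservative. φ = -5*x + z**2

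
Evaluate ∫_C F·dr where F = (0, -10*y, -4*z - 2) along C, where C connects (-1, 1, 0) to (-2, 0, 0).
5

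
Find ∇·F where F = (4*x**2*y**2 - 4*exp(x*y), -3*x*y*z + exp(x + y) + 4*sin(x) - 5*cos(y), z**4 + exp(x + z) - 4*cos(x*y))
8*x*y**2 - 3*x*z - 4*y*exp(x*y) + 4*z**3 + exp(x + y) + exp(x + z) + 5*sin(y)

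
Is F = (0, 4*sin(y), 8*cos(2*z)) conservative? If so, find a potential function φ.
Yes, F is conservative. φ = 4*sin(2*z) - 4*cos(y)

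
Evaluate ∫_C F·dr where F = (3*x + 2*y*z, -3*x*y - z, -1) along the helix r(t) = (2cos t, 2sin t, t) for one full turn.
2*pi*(-4*pi - 1)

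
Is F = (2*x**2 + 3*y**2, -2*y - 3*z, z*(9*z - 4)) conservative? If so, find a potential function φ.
No, ∇×F = (3, 0, -6*y) ≠ 0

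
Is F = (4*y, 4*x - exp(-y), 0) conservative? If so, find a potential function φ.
Yes, F is conservative. φ = 4*x*y + exp(-y)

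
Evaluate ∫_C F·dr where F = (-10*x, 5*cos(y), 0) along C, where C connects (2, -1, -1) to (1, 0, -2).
5*sin(1) + 15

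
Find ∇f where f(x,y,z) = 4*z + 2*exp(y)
(0, 2*exp(y), 4)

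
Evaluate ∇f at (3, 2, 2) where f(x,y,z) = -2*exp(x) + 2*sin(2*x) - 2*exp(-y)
(-2*exp(3) + 4*cos(6), 2*exp(-2), 0)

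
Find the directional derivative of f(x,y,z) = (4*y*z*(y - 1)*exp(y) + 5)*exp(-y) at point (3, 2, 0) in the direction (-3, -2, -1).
sqrt(14)*(5 - 4*exp(2))*exp(-2)/7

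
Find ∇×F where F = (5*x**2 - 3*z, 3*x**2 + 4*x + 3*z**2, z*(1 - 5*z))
(-6*z, -3, 6*x + 4)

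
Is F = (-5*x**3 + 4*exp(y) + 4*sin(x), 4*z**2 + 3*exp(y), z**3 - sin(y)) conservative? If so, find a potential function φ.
No, ∇×F = (-8*z - cos(y), 0, -4*exp(y)) ≠ 0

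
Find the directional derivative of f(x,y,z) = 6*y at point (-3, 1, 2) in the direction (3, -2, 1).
-6*sqrt(14)/7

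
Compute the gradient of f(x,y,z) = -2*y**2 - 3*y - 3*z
(0, -4*y - 3, -3)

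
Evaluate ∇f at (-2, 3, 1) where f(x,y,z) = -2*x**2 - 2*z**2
(8, 0, -4)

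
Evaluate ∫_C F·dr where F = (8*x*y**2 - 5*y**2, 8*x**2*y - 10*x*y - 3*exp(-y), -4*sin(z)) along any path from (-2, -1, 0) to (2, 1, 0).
-20 - 6*sinh(1)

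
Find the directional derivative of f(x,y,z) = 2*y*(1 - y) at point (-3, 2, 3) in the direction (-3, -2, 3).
6*sqrt(22)/11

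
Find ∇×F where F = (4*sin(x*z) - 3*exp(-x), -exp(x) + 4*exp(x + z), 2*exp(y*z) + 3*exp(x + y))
(2*z*exp(y*z) + 3*exp(x + y) - 4*exp(x + z), 4*x*cos(x*z) - 3*exp(x + y), -exp(x) + 4*exp(x + z))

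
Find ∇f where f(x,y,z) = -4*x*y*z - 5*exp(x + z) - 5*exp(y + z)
(-4*y*z - 5*exp(x + z), -4*x*z - 5*exp(y + z), -4*x*y - 5*exp(x + z) - 5*exp(y + z))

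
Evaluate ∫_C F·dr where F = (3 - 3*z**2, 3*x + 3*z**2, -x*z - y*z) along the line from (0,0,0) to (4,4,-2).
76/3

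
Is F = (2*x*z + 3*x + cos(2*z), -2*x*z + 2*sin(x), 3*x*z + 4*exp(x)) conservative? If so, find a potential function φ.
No, ∇×F = (2*x, 2*x - 3*z - 4*exp(x) - 2*sin(2*z), -2*z + 2*cos(x)) ≠ 0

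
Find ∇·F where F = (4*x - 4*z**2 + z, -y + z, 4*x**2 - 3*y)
3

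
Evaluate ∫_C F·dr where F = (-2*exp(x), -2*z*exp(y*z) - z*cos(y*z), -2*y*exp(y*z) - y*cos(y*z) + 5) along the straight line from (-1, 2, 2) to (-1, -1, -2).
-20 - 2*exp(2) - sin(2) + sin(4) + 2*exp(4)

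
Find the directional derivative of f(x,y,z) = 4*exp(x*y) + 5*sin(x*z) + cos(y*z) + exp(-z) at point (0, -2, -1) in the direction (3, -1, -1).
sqrt(11)*(-39 - 3*sin(2) + E)/11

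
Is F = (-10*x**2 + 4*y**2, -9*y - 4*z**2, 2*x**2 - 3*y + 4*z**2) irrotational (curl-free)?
No, ∇×F = (8*z - 3, -4*x, -8*y)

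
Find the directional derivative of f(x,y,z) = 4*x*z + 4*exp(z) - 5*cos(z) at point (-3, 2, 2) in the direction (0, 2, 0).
0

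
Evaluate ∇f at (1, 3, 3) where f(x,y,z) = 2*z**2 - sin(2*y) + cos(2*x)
(-2*sin(2), -2*cos(6), 12)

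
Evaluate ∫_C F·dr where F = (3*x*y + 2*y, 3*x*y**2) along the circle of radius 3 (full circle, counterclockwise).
171*pi/4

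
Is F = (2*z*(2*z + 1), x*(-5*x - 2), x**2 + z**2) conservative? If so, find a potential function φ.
No, ∇×F = (0, -2*x + 8*z + 2, -10*x - 2) ≠ 0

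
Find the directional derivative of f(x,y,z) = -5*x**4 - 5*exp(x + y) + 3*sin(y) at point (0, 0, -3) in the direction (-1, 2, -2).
1/3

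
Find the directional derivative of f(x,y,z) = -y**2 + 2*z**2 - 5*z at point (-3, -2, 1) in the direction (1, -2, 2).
-10/3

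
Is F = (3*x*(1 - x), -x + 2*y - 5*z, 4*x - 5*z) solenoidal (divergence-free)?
No, ∇·F = -6*x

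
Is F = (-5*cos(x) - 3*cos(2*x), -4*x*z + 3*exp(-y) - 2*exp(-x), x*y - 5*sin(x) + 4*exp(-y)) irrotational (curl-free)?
No, ∇×F = (5*x - 4*exp(-y), -y + 5*cos(x), -4*z + 2*exp(-x))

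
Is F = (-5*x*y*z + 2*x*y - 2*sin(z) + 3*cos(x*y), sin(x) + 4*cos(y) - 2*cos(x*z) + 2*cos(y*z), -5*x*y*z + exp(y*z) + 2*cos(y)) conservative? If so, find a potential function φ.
No, ∇×F = (-5*x*z - 2*x*sin(x*z) + 2*y*sin(y*z) + z*exp(y*z) - 2*sin(y), -5*x*y + 5*y*z - 2*cos(z), 5*x*z + 3*x*sin(x*y) - 2*x + 2*z*sin(x*z) + cos(x)) ≠ 0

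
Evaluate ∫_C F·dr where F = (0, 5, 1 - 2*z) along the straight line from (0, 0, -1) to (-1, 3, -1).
15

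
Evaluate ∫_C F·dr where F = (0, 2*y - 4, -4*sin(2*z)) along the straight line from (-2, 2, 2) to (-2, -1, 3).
-2*cos(4) + 2*cos(6) + 9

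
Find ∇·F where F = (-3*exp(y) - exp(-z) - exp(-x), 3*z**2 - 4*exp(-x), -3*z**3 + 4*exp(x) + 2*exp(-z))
-9*z**2 - 2*exp(-z) + exp(-x)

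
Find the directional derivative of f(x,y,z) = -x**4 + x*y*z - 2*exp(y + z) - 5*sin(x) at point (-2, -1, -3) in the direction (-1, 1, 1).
sqrt(3)*(-27*exp(4) + 5*exp(4)*cos(2) - 4)*exp(-4)/3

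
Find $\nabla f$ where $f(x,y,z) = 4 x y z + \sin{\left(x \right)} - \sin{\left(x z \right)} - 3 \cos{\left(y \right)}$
(4*y*z - z*cos(x*z) + cos(x), 4*x*z + 3*sin(y), x*(4*y - cos(x*z)))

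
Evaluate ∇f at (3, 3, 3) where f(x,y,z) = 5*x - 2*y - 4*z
(5, -2, -4)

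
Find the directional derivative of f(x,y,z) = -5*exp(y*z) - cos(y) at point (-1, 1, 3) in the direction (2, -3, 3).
3*sqrt(22)*(-sin(1) + 10*exp(3))/22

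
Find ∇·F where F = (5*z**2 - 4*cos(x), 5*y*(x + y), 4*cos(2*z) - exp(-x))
5*x + 10*y + 4*sin(x) - 8*sin(2*z)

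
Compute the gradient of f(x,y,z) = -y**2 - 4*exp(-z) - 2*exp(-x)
(2*exp(-x), -2*y, 4*exp(-z))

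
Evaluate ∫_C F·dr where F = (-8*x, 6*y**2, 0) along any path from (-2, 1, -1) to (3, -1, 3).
-24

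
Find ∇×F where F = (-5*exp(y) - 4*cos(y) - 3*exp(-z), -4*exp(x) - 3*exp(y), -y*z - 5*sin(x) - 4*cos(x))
(-z, -4*sin(x) + 5*cos(x) + 3*exp(-z), -4*exp(x) + 5*exp(y) - 4*sin(y))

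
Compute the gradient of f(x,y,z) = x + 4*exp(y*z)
(1, 4*z*exp(y*z), 4*y*exp(y*z))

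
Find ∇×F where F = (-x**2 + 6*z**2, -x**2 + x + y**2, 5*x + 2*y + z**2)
(2, 12*z - 5, 1 - 2*x)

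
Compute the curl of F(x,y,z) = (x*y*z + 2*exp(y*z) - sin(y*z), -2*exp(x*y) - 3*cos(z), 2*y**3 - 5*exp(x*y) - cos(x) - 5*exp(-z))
(-5*x*exp(x*y) + 6*y**2 - 3*sin(z), x*y + 5*y*exp(x*y) + 2*y*exp(y*z) - y*cos(y*z) - sin(x), -x*z - 2*y*exp(x*y) - 2*z*exp(y*z) + z*cos(y*z))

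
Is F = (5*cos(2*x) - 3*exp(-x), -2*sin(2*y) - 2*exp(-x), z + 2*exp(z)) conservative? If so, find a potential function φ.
No, ∇×F = (0, 0, 2*exp(-x)) ≠ 0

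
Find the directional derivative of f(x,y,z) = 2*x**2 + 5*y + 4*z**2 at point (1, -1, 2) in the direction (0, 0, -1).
-16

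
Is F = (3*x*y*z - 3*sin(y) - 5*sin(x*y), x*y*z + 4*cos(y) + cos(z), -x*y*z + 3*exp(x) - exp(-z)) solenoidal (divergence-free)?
No, ∇·F = -x*y + x*z + 3*y*z - 5*y*cos(x*y) - 4*sin(y) + exp(-z)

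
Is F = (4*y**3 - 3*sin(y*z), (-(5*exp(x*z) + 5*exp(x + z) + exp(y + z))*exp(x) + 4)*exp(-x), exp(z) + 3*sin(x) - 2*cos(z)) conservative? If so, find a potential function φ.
No, ∇×F = (5*x*exp(x*z) + 5*exp(x + z) + exp(y + z), -3*y*cos(y*z) - 3*cos(x), -12*y**2 - 5*z*exp(x*z) + 3*z*cos(y*z) - 5*exp(x + z) - 4*exp(-x)) ≠ 0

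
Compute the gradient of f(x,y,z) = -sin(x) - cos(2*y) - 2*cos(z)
(-cos(x), 2*sin(2*y), 2*sin(z))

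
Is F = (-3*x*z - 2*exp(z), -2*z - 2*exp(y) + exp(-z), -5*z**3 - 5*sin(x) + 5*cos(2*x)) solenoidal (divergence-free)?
No, ∇·F = -15*z**2 - 3*z - 2*exp(y)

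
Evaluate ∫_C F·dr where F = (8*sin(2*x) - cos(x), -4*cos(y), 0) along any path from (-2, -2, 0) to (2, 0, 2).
-6*sin(2)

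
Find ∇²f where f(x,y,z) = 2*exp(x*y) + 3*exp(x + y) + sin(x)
2*x**2*exp(x*y) + 2*y**2*exp(x*y) + 6*exp(x + y) - sin(x)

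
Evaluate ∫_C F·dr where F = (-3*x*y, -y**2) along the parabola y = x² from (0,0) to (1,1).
-13/12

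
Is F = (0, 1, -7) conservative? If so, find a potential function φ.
Yes, F is conservative. φ = y - 7*z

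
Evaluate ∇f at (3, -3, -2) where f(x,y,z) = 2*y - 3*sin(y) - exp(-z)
(0, 2 - 3*cos(3), exp(2))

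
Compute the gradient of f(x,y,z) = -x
(-1, 0, 0)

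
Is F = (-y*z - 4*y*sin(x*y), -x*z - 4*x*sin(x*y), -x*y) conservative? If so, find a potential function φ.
Yes, F is conservative. φ = -x*y*z + 4*cos(x*y)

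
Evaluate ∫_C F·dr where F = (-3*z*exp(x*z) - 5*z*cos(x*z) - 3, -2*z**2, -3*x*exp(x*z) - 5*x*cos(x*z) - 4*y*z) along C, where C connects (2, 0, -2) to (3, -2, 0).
-6 + 3*exp(-4) - 5*sin(4)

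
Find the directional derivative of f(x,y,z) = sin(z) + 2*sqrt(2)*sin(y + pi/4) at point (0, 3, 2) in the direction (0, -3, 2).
2*sqrt(13)*cos(2)/13 - 6*sqrt(26)*cos(pi/4 + 3)/13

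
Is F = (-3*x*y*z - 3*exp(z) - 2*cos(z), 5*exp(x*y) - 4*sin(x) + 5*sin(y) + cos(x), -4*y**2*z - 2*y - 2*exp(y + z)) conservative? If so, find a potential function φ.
No, ∇×F = (-8*y*z - 2*exp(y + z) - 2, -3*x*y - 3*exp(z) + 2*sin(z), 3*x*z + 5*y*exp(x*y) - sin(x) - 4*cos(x)) ≠ 0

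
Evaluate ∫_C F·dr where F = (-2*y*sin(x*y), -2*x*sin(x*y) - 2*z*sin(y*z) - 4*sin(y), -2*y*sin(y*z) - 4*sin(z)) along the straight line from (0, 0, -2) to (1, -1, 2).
-8 + 2*cos(2) + 6*cos(1)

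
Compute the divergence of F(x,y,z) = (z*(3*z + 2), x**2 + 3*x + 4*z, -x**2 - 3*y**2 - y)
0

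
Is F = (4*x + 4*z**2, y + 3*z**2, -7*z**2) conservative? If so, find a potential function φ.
No, ∇×F = (-6*z, 8*z, 0) ≠ 0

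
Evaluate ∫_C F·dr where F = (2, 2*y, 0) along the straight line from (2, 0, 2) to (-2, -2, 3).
-4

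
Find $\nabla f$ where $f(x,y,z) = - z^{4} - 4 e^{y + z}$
(0, -4*exp(y + z), -4*z**3 - 4*exp(y + z))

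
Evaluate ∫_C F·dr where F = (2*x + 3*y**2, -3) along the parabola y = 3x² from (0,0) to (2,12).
704/5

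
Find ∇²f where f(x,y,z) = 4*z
0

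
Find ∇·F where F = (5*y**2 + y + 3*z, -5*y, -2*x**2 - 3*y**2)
-5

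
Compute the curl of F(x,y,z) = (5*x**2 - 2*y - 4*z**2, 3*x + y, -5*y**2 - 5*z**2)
(-10*y, -8*z, 5)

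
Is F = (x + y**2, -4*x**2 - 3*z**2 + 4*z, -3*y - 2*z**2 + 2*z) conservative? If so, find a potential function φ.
No, ∇×F = (6*z - 7, 0, -8*x - 2*y) ≠ 0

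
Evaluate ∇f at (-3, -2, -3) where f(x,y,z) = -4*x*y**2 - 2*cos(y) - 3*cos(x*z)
(-16 - 9*sin(9), -48 - 2*sin(2), -9*sin(9))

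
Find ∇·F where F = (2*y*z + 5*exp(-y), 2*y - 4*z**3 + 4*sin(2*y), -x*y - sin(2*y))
8*cos(2*y) + 2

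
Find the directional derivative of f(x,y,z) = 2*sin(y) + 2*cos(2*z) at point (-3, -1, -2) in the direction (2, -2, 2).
2*sqrt(3)*(2*sin(4) - cos(1))/3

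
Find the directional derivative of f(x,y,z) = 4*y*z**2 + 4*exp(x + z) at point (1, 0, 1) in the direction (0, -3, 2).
4*sqrt(13)*(-3 + 2*exp(2))/13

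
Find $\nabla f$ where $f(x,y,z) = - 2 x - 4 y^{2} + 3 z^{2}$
(-2, -8*y, 6*z)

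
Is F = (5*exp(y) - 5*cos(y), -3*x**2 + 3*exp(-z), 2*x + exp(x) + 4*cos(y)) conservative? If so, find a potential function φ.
No, ∇×F = (-4*sin(y) + 3*exp(-z), -exp(x) - 2, -6*x - 5*exp(y) - 5*sin(y)) ≠ 0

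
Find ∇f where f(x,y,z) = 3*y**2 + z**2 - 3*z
(0, 6*y, 2*z - 3)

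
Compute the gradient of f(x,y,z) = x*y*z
(y*z, x*z, x*y)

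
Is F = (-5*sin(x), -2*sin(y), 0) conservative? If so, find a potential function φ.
Yes, F is conservative. φ = 5*cos(x) + 2*cos(y)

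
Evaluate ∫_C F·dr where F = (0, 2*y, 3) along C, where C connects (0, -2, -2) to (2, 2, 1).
9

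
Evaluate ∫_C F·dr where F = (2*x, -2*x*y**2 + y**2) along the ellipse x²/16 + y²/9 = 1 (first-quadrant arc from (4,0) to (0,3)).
-27*pi/2 - 7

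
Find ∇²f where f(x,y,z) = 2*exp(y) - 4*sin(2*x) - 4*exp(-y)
2*exp(y) + 16*sin(2*x) - 4*exp(-y)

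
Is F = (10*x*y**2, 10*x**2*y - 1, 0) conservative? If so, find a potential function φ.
Yes, F is conservative. φ = y*(5*x**2*y - 1)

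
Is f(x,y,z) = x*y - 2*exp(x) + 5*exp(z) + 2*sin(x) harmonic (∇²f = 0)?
No, ∇²f = -2*exp(x) + 5*exp(z) - 2*sin(x)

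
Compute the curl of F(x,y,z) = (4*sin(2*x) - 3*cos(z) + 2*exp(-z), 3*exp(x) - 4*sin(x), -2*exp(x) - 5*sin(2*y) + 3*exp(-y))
(-10*cos(2*y) - 3*exp(-y), 2*exp(x) + 3*sin(z) - 2*exp(-z), 3*exp(x) - 4*cos(x))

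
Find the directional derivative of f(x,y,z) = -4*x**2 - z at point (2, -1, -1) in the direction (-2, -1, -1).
11*sqrt(6)/2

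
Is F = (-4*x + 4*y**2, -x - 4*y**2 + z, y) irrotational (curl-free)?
No, ∇×F = (0, 0, -8*y - 1)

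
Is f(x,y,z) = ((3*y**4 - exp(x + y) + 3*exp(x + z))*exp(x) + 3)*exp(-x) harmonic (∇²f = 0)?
No, ∇²f = 36*y**2 - 2*exp(x + y) + 6*exp(x + z) + 3*exp(-x)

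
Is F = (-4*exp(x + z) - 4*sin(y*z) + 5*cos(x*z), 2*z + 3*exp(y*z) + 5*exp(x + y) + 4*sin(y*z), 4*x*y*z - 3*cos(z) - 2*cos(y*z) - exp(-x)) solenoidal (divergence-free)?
No, ∇·F = 4*x*y + 2*y*sin(y*z) + 3*z*exp(y*z) - 5*z*sin(x*z) + 4*z*cos(y*z) + 5*exp(x + y) - 4*exp(x + z) + 3*sin(z)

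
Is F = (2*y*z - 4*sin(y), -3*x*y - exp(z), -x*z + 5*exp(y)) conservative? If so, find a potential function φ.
No, ∇×F = (5*exp(y) + exp(z), 2*y + z, -3*y - 2*z + 4*cos(y)) ≠ 0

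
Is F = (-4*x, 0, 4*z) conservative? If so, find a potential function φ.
Yes, F is conservative. φ = -2*x**2 + 2*z**2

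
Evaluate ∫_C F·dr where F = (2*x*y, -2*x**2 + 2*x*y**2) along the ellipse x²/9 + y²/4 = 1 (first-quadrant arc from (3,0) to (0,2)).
-36 + 3*pi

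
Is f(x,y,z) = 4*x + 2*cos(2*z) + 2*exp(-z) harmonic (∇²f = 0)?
No, ∇²f = -8*cos(2*z) + 2*exp(-z)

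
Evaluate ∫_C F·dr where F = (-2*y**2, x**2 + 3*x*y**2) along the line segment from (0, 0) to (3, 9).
6021/4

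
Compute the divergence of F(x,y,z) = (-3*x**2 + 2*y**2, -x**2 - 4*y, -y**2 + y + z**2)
-6*x + 2*z - 4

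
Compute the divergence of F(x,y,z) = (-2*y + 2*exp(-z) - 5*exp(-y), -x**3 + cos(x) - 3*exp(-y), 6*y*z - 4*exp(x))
6*y + 3*exp(-y)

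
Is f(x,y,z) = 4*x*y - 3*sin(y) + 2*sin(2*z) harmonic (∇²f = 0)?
No, ∇²f = 3*sin(y) - 8*sin(2*z)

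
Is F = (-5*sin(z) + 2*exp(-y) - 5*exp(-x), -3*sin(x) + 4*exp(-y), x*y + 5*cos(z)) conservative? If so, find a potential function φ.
No, ∇×F = (x, -y - 5*cos(z), -3*cos(x) + 2*exp(-y)) ≠ 0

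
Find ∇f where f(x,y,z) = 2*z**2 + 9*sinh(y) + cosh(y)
(0, sinh(y) + 9*cosh(y), 4*z)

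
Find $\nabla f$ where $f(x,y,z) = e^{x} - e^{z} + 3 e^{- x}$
(exp(x) - 3*exp(-x), 0, -exp(z))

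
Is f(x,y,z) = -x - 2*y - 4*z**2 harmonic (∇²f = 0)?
No, ∇²f = -8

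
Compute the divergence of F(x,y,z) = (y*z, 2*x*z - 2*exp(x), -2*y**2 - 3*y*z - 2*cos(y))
-3*y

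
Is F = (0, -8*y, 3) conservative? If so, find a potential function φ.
Yes, F is conservative. φ = -4*y**2 + 3*z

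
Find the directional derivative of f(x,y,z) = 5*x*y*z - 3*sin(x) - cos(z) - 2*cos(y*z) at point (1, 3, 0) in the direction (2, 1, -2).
-10 - 2*cos(1)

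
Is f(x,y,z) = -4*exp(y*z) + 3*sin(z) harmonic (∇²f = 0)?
No, ∇²f = -4*y**2*exp(y*z) - 4*z**2*exp(y*z) - 3*sin(z)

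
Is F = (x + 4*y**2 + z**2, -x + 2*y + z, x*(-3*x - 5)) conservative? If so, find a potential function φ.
No, ∇×F = (-1, 6*x + 2*z + 5, -8*y - 1) ≠ 0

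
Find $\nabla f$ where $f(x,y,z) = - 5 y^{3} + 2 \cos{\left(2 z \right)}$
(0, -15*y**2, -4*sin(2*z))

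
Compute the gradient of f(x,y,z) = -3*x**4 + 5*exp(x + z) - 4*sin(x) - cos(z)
(-12*x**3 + 5*exp(x + z) - 4*cos(x), 0, 5*exp(x + z) + sin(z))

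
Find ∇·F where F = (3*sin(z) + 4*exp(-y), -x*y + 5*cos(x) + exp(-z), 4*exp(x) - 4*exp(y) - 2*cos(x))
-x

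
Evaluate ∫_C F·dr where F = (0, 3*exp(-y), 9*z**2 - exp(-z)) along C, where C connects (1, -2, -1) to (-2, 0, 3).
-E + exp(-3) + 3*exp(2) + 81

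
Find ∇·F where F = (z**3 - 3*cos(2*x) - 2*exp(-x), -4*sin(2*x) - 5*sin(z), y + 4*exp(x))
6*sin(2*x) + 2*exp(-x)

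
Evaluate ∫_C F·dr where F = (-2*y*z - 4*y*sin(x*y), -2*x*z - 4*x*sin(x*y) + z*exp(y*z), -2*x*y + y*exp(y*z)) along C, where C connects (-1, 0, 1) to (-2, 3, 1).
4*cos(6) + 7 + exp(3)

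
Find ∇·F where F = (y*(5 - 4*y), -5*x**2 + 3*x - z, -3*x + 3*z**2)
6*z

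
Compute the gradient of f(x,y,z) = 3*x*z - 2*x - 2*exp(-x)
(3*z - 2 + 2*exp(-x), 0, 3*x)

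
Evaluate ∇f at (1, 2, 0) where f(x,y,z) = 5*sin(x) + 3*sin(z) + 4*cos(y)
(5*cos(1), -4*sin(2), 3)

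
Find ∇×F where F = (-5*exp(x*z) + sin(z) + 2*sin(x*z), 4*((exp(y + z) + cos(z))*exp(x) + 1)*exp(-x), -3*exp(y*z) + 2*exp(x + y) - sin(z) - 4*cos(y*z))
(-3*z*exp(y*z) + 4*z*sin(y*z) + 2*exp(x + y) - 4*exp(y + z) + 4*sin(z), -5*x*exp(x*z) + 2*x*cos(x*z) - 2*exp(x + y) + cos(z), -4*exp(-x))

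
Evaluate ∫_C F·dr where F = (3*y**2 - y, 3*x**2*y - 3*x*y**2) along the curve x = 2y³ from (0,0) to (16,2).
2056/5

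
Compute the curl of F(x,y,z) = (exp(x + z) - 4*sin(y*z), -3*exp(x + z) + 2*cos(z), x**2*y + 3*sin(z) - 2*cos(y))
(x**2 + 3*exp(x + z) + 2*sin(y) + 2*sin(z), -2*x*y - 4*y*cos(y*z) + exp(x + z), 4*z*cos(y*z) - 3*exp(x + z))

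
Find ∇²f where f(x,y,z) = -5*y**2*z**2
-10*y**2 - 10*z**2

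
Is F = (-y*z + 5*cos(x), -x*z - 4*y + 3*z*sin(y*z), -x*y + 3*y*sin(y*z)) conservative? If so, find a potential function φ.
Yes, F is conservative. φ = -x*y*z - 2*y**2 + 5*sin(x) - 3*cos(y*z)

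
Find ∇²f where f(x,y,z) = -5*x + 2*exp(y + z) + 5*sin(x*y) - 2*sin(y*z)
-5*x**2*sin(x*y) - 5*y**2*sin(x*y) + 2*y**2*sin(y*z) + 2*z**2*sin(y*z) + 4*exp(y + z)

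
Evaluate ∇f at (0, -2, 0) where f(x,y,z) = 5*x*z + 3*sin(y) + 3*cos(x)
(0, 3*cos(2), 0)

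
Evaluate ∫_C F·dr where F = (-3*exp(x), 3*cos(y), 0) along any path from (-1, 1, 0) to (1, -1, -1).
-3*E - 6*sin(1) + 3*exp(-1)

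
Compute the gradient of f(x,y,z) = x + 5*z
(1, 0, 5)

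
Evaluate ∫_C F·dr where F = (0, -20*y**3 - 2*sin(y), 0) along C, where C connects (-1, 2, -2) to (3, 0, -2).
82 - 2*cos(2)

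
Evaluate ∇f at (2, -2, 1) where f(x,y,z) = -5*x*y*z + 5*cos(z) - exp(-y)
(10, -10 + exp(2), 20 - 5*sin(1))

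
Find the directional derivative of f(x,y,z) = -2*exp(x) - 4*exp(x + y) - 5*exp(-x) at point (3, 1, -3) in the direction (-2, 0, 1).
2*sqrt(5)*(-5 + 2*exp(6) + 4*exp(7))*exp(-3)/5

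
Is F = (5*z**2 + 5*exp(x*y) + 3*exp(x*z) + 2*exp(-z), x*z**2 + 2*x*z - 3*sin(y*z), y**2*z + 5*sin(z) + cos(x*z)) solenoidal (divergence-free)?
No, ∇·F = -x*sin(x*z) + y**2 + 5*y*exp(x*y) + 3*z*exp(x*z) - 3*z*cos(y*z) + 5*cos(z)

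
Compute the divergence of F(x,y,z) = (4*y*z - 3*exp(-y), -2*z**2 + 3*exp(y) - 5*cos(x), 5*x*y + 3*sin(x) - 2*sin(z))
3*exp(y) - 2*cos(z)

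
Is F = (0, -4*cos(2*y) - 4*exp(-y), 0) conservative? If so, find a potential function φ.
Yes, F is conservative. φ = -2*sin(2*y) + 4*exp(-y)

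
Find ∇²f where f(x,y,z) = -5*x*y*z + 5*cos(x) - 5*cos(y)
-5*cos(x) + 5*cos(y)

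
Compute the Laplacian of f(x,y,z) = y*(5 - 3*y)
-6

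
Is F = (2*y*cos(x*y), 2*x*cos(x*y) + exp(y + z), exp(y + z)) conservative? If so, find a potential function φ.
Yes, F is conservative. φ = exp(y + z) + 2*sin(x*y)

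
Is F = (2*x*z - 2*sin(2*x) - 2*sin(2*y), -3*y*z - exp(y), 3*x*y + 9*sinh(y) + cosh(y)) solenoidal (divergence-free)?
No, ∇·F = -z - exp(y) - 4*cos(2*x)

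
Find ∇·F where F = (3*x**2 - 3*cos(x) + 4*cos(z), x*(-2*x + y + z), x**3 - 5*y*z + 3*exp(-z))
7*x - 5*y + 3*sin(x) - 3*exp(-z)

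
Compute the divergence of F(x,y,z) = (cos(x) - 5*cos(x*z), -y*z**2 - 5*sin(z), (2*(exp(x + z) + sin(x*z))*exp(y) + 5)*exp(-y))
2*x*cos(x*z) - z**2 + 5*z*sin(x*z) + 2*exp(x + z) - sin(x)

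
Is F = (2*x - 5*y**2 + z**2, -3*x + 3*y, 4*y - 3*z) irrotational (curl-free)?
No, ∇×F = (4, 2*z, 10*y - 3)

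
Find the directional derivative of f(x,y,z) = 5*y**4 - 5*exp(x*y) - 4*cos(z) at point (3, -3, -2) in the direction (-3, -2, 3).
3*sqrt(22)*(-4*exp(9)*sin(2) - 5 + 360*exp(9))*exp(-9)/22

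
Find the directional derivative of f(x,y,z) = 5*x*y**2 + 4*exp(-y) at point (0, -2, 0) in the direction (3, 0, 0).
20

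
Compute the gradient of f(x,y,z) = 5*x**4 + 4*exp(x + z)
(20*x**3 + 4*exp(x + z), 0, 4*exp(x + z))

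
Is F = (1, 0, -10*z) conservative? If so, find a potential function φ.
Yes, F is conservative. φ = x - 5*z**2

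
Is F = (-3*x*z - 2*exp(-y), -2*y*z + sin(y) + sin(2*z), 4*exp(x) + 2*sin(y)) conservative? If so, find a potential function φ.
No, ∇×F = (2*y + 2*cos(y) - 2*cos(2*z), -3*x - 4*exp(x), -2*exp(-y)) ≠ 0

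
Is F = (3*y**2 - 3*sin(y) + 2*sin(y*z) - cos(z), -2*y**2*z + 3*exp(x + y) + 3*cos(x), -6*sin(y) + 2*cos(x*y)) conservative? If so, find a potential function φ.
No, ∇×F = (-2*x*sin(x*y) + 2*y**2 - 6*cos(y), 2*y*sin(x*y) + 2*y*cos(y*z) + sin(z), -6*y - 2*z*cos(y*z) + 3*exp(x + y) - 3*sin(x) + 3*cos(y)) ≠ 0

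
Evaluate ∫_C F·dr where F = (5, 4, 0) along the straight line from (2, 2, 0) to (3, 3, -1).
9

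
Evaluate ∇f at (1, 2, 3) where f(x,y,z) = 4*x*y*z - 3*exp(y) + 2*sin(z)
(24, 12 - 3*exp(2), 2*cos(3) + 8)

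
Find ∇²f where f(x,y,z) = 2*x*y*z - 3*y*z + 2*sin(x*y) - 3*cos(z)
-2*x**2*sin(x*y) - 2*y**2*sin(x*y) + 3*cos(z)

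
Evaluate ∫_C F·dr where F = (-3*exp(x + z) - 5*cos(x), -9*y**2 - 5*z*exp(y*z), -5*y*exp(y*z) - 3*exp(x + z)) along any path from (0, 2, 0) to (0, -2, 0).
48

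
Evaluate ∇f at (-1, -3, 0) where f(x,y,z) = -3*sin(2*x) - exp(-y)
(-6*cos(2), exp(3), 0)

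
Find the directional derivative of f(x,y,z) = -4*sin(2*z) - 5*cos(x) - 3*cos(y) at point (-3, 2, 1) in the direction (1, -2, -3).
sqrt(14)*(24*cos(2) - 6*sin(2) - 5*sin(3))/14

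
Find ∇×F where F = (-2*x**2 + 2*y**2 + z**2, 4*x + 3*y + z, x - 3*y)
(-4, 2*z - 1, 4 - 4*y)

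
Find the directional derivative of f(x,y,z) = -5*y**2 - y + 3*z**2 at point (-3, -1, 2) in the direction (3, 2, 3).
27*sqrt(22)/11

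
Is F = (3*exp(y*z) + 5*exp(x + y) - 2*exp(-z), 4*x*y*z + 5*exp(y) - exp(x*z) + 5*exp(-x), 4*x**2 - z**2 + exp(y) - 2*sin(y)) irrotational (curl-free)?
No, ∇×F = (-4*x*y + x*exp(x*z) + exp(y) - 2*cos(y), -8*x + 3*y*exp(y*z) + 2*exp(-z), 4*y*z - z*exp(x*z) - 3*z*exp(y*z) - 5*exp(x + y) - 5*exp(-x))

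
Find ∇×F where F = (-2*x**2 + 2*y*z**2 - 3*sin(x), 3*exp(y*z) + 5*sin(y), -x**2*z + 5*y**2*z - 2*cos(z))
(y*(10*z - 3*exp(y*z)), 2*z*(x + 2*y), -2*z**2)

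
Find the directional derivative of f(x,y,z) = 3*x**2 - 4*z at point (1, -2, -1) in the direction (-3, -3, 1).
-22*sqrt(19)/19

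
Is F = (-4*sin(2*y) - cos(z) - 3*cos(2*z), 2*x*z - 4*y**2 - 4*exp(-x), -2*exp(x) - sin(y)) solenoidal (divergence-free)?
No, ∇·F = -8*y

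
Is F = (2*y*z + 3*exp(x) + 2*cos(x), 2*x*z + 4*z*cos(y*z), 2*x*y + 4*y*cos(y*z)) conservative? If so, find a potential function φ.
Yes, F is conservative. φ = 2*x*y*z + 3*exp(x) + 2*sin(x) + 4*sin(y*z)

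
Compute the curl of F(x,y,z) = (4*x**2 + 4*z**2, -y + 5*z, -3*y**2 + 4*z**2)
(-6*y - 5, 8*z, 0)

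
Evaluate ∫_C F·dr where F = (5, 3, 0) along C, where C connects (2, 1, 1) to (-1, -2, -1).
-24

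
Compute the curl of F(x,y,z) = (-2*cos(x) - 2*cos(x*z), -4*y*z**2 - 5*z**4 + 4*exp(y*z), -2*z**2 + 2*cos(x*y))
(-2*x*sin(x*y) + 8*y*z - 4*y*exp(y*z) + 20*z**3, 2*x*sin(x*z) + 2*y*sin(x*y), 0)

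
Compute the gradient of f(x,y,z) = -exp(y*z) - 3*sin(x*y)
(-3*y*cos(x*y), -3*x*cos(x*y) - z*exp(y*z), -y*exp(y*z))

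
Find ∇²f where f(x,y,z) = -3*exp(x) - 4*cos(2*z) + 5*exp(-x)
-3*exp(x) + 16*cos(2*z) + 5*exp(-x)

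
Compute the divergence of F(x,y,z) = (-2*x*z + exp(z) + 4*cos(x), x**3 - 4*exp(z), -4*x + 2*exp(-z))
-2*z - 4*sin(x) - 2*exp(-z)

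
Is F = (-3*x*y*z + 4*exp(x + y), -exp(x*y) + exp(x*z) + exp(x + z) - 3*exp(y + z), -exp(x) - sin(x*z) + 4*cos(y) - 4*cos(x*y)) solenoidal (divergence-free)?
No, ∇·F = -x*exp(x*y) - x*cos(x*z) - 3*y*z + 4*exp(x + y) - 3*exp(y + z)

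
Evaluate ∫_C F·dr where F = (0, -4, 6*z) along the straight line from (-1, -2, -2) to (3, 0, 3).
7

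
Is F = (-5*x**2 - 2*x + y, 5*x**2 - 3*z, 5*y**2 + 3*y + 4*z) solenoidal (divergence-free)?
No, ∇·F = 2 - 10*x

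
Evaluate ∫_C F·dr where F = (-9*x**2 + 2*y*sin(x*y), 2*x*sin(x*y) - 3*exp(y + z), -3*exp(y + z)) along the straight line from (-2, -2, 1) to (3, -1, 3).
-105 - 3*exp(2) + 2*cos(4) + 3*exp(-1) - 2*cos(3)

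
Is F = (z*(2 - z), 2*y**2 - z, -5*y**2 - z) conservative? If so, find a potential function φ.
No, ∇×F = (1 - 10*y, 2 - 2*z, 0) ≠ 0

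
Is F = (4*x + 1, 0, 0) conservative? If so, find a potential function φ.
Yes, F is conservative. φ = x*(2*x + 1)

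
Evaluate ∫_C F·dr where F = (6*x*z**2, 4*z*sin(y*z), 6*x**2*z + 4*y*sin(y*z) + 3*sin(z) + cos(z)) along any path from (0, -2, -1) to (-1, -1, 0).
-7 + 4*cos(2) + sin(1) + 3*cos(1)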